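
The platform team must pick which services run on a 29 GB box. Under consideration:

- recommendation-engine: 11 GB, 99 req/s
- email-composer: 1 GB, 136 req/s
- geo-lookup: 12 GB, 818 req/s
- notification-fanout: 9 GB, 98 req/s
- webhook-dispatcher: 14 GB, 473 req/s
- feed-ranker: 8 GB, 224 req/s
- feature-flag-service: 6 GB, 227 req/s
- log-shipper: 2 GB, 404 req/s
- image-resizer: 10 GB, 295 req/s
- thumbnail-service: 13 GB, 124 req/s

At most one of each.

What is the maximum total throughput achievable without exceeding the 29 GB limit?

1831

Ranking by ratio (throughput/GB): log-shipper 202.00, email-composer 136.00, geo-lookup 68.17, feature-flag-service 37.83.
Greedy by ratio would take email-composer + geo-lookup + feed-ranker + feature-flag-service + log-shipper: 29 GB used, total 1809.
Replace feed-ranker and feature-flag-service with webhook-dispatcher: the trade gains 22 net, giving 1831 at 29 GB.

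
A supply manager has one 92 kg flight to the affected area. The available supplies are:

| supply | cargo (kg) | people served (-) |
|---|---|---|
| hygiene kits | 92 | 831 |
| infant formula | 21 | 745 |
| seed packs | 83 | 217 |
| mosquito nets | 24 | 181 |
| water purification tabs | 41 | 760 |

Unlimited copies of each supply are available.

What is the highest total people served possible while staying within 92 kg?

Best packing: 4×infant formula — 84 kg, 2980 total.
That's the maximum — no swap from here does better than 2980.

2980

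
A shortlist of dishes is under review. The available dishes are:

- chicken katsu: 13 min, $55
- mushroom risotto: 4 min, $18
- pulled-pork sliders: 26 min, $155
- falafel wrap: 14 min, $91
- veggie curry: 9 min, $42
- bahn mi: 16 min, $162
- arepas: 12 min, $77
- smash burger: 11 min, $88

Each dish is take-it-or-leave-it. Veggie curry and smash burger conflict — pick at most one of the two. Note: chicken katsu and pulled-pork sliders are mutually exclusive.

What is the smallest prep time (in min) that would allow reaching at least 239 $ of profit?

Look for the lowest-prep combination reaching 239.
Taking bahn mi + smash burger gives 250 (≥ 239) for 27 min.
No combination under 27 min hits 239.

27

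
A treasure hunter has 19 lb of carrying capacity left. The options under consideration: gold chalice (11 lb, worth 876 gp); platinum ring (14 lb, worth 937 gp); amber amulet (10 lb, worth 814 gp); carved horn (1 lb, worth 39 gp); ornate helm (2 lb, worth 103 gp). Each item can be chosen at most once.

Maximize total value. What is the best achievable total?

A density-first pass picks amber amulet + carved horn + ornate helm — 956 at 13 lb.
Replace amber amulet with platinum ring: the trade gains 123 net, giving 1079 at 17 lb.

1079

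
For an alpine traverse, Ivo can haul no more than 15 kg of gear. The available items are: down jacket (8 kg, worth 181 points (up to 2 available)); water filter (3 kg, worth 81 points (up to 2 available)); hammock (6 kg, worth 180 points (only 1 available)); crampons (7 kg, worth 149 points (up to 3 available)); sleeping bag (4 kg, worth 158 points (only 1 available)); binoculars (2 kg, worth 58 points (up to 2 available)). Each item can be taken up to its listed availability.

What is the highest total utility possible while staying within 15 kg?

Density check — sleeping bag 39.50, hammock 30.00, binoculars 29.00, water filter 27.00 are the best per kg.
The ratio heuristic lands on hammock + sleeping bag + 2×binoculars (454) but leaves 1 kg idle.
Replace binoculars with water filter: the trade gains 23 net, giving 477 at 15 kg.
That's the maximum — no swap from here does better than 477.

477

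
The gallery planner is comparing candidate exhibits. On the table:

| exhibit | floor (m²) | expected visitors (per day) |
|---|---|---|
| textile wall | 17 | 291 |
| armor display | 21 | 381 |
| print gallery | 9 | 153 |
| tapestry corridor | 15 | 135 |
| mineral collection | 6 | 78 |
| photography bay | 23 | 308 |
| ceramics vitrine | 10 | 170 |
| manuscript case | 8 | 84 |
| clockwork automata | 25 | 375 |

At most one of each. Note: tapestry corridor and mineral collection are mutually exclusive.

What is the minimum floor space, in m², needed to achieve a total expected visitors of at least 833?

Minimise m² subject to total expected visitors ≥ 833.
Taking textile wall + armor display + ceramics vitrine gives 842 (≥ 833) for 48 m².
Below 48 m² the best achievable stays under 833.

48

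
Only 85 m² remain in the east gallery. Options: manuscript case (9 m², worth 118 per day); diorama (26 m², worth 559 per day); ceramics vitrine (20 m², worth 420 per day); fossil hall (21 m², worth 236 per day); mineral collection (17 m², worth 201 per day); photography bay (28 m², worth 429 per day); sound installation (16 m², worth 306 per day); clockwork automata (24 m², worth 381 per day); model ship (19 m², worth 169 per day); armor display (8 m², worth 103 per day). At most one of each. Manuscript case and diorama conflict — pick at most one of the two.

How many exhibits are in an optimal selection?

Best achievable expected visitors is 1521.
For example diorama + ceramics vitrine + fossil hall + sound installation achieves it, using 83 m².
Any selection reaching 1521 contains exactly 4 exhibits.

4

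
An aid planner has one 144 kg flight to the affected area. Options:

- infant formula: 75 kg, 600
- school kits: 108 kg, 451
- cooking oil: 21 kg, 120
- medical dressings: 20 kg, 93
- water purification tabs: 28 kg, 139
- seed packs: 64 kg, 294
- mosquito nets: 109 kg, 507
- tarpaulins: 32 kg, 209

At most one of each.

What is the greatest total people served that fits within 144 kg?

952

By people served per kg: infant formula 8.00, tarpaulins 6.53, cooking oil 5.71, water purification tabs 4.96 lead.
A density-first pass picks infant formula + cooking oil + tarpaulins — 929 at 128 kg.
Dropping tarpaulins frees 32 kg; slotting in medical dressings + water purification tabs (48 kg) lifts the total to 952 at 144 kg.
Runner-up infant formula + water purification tabs + tarpaulins tops out at 948.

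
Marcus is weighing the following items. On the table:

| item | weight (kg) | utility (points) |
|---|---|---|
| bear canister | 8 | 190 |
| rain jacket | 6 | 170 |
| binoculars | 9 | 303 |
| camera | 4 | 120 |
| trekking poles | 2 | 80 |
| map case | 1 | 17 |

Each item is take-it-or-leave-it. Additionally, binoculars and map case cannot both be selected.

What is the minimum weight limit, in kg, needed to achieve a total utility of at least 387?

Look for the lowest-weight combination reaching 387.
binoculars + camera reaches 423 using 13 kg.
Any bundle with less than 13 kg falls short of 387.

13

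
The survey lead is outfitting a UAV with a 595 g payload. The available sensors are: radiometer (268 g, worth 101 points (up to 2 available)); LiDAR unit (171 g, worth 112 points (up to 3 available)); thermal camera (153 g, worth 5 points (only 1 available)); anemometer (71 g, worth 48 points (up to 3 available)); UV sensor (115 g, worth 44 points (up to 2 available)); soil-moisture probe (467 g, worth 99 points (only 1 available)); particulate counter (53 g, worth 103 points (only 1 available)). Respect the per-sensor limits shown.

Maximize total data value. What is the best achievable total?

439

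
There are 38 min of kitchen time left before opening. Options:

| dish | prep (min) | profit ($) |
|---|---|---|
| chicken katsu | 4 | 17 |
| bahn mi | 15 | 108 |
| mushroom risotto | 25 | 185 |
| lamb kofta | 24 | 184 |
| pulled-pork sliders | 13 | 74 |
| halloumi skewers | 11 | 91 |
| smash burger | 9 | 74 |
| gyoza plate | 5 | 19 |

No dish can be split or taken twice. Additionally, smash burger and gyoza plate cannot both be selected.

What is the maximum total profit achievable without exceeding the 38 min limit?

276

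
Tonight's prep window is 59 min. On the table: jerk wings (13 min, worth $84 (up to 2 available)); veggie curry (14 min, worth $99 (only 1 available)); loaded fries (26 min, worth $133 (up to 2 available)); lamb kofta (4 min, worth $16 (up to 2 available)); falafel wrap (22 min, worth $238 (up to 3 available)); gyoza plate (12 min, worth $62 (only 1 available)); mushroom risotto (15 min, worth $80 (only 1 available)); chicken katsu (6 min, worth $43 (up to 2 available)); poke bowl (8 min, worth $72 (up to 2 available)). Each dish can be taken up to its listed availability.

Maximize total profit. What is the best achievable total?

Best packing: 2×falafel wrap + chicken katsu + poke bowl — 58 min, 591 total.
No other feasible combination exceeds 591.

591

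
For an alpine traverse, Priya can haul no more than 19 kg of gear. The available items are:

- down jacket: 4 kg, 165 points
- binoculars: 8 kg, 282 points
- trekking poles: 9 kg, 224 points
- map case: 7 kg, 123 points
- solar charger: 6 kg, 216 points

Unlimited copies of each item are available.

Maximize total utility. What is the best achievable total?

Ranking by ratio (utility/kg): down jacket 41.25, solar charger 36.00, binoculars 35.25.
Taking the top-ratio items first gives 4×down jacket for 660 (16 kg).
Replace down jacket with solar charger: the trade gains 51 net, giving 711 at 18 kg.
Every other selection either busts 19 kg or fails to beat 711.

711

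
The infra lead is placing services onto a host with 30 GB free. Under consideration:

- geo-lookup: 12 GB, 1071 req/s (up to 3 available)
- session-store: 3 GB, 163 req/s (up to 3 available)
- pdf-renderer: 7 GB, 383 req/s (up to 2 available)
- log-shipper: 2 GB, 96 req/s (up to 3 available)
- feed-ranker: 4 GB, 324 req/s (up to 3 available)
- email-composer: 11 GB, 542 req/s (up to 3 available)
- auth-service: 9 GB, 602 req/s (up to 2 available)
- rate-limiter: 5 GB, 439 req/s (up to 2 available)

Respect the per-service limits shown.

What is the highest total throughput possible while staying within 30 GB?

2597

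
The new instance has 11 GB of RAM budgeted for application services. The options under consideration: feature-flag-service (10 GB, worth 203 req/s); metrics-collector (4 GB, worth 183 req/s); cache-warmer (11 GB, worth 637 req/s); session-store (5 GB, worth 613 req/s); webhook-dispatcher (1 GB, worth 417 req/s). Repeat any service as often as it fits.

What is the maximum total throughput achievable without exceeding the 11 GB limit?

4587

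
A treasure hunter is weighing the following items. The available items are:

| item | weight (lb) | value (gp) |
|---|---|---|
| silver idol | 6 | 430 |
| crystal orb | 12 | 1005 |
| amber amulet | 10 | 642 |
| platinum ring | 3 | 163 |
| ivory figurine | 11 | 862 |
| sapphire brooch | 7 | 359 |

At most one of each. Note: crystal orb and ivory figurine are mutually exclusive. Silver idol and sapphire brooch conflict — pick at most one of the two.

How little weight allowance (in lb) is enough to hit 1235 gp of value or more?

17

Need the lightest bundle worth ≥ 1235.
silver idol + ivory figurine: 1292 value at 17 lb.
Below 17 lb the best achievable stays under 1235.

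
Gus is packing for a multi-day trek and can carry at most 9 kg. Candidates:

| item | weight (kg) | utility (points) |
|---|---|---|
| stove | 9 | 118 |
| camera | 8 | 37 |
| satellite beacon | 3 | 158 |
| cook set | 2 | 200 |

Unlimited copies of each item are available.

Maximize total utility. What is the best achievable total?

4×cook set uses 8 of the 9 kg and totals 800.
Every other selection either busts 9 kg or fails to beat 800.

800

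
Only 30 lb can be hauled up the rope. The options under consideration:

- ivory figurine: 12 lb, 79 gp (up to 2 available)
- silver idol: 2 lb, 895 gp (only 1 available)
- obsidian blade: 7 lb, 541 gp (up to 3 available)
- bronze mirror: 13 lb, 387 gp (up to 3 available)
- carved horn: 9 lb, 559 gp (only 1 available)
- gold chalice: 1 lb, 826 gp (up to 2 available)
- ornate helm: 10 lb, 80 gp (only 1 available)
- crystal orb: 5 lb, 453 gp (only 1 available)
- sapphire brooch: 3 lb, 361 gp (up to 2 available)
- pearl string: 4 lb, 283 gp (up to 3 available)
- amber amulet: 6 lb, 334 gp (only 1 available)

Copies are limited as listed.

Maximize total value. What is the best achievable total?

4829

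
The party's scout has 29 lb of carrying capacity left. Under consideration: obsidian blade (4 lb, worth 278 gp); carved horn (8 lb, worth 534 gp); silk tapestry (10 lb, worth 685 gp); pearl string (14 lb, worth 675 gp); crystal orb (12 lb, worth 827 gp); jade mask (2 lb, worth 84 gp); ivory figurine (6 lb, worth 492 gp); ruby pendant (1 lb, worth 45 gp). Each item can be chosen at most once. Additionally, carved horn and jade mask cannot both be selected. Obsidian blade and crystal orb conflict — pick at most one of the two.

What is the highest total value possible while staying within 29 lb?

2049

Density check — ivory figurine 82.00, obsidian blade 69.50, crystal orb 68.92 are the best per lb.
Best packing: silk tapestry + crystal orb + ivory figurine + ruby pendant — 29 lb, 2049 total.
Runner-up obsidian blade + carved horn + silk tapestry + ivory figurine + ruby pendant tops out at 2034.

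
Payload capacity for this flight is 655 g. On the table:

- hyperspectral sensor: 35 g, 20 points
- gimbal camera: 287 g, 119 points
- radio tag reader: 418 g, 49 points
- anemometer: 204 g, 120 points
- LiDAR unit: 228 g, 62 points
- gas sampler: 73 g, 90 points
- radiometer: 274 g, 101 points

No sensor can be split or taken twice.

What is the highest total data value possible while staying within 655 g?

349

Density check — gas sampler 1.23, anemometer 0.59, hyperspectral sensor 0.57 are the best per g.
The ratio ordering already packs tightly: hyperspectral sensor + gimbal camera + anemometer + gas sampler, 599 g, 349.
Runner-up hyperspectral sensor + anemometer + gas sampler + radiometer tops out at 331.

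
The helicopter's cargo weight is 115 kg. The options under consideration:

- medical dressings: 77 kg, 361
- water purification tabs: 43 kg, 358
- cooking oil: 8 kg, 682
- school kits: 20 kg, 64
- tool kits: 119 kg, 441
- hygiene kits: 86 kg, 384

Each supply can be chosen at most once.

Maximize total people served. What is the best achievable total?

Taking the top-ratio supplies first gives water purification tabs + cooking oil + school kits for 1104 (71 kg).
Dropping water purification tabs frees 43 kg; slotting in hygiene kits (86 kg) lifts the total to 1130 at 114 kg.

1130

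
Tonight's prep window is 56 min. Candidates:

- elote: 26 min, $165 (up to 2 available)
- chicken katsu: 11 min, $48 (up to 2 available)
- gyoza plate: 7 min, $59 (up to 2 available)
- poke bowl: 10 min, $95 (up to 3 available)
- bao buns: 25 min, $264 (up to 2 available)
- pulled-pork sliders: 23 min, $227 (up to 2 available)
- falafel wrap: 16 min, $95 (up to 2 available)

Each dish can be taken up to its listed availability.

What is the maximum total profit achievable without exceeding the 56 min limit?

Density check — bao buns 10.56, pulled-pork sliders 9.87, poke bowl 9.50 are the best per min.
Filling by ratio: 2×bao buns for 528, with 6 min left unused.
Replace bao buns with gyoza plate + pulled-pork sliders: the trade gains 22 net, giving 550 at 55 min.

550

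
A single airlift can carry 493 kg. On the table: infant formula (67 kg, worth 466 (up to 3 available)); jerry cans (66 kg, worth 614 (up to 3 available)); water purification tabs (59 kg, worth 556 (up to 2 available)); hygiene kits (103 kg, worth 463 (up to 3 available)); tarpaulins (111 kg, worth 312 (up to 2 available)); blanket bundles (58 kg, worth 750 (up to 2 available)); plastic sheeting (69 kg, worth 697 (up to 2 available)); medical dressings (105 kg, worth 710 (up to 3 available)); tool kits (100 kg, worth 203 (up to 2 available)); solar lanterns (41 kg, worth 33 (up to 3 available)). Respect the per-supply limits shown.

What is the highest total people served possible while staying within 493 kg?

4832

Ranking by ratio (people served/kg): blanket bundles 12.93, plastic sheeting 10.10, water purification tabs 9.42.
Filling by ratio: jerry cans + 2×water purification tabs + 2×blanket bundles + 2×plastic sheeting + solar lanterns for 4653, with 14 kg left unused.
Replace 2×water purification tabs and solar lanterns with jerry cans + medical dressings: the trade gains 179 net, giving 4832 at 491 kg.
That's the maximum — no swap from here does better than 4832.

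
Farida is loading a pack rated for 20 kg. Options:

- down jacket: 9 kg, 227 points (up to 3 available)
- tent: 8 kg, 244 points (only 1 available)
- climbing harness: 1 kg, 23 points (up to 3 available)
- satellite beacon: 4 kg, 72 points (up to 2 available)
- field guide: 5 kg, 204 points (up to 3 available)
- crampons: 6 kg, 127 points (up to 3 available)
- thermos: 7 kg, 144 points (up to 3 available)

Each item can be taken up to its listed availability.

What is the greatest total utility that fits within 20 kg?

707

A density-first pass picks 3×climbing harness + 3×field guide — 681 at 18 kg.
Replace 2×climbing harness with satellite beacon: the trade gains 26 net, giving 707 at 20 kg.
No other feasible combination exceeds 707.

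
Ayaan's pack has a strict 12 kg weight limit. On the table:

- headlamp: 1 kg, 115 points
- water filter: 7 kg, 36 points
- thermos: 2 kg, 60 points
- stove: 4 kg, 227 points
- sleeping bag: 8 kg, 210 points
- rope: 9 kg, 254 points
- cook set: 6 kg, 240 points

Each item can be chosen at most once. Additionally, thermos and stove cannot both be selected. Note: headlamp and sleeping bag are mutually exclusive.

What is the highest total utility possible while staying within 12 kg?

The ratio ordering already packs tightly: headlamp + stove + cook set, 11 kg, 582.
That's the maximum — no feasible swap from here does better than 582.

582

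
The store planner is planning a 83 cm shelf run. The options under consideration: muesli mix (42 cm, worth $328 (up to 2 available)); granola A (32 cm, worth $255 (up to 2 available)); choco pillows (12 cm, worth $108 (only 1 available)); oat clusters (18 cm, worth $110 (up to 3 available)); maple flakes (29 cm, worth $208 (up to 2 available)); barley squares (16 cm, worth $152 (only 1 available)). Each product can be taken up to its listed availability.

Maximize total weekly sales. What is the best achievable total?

662

Density check — barley squares 9.50, choco pillows 9.00, granola A 7.97, muesli mix 7.81 are the best per cm.
Filling by ratio: granola A + choco pillows + oat clusters + barley squares for 625, with 5 cm left unused.
The 30 cm tied up in choco pillows and oat clusters is better spent on granola A — total rises to 662 (80 cm).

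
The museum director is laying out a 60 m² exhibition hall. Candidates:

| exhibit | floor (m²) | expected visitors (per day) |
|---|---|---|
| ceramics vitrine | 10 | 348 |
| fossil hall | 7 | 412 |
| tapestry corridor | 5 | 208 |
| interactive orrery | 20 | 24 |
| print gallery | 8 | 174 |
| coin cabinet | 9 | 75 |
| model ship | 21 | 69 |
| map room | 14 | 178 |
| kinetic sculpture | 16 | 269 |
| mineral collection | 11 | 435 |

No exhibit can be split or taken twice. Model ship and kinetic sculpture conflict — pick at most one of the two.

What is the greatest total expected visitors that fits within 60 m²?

1846

Ranking by ratio (expected visitors/m²): fossil hall 58.86, tapestry corridor 41.60, mineral collection 39.55.
Ceramics vitrine + fossil hall + tapestry corridor + print gallery + kinetic sculpture + mineral collection uses 57 of the 60 m² and totals 1846.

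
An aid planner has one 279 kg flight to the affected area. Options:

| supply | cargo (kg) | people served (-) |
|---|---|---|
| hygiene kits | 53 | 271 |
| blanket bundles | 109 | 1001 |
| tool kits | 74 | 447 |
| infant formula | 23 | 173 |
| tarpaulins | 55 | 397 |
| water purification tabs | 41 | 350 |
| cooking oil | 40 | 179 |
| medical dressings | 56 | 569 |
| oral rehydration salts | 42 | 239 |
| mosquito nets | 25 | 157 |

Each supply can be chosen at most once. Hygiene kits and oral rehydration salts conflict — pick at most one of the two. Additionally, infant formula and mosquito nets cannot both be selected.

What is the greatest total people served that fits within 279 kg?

Blanket bundles + infant formula + water purification tabs + medical dressings + oral rehydration salts uses 271 of the 279 kg and totals 2332.
An exhaustive check of the 1024 subsets confirms 2332.

2332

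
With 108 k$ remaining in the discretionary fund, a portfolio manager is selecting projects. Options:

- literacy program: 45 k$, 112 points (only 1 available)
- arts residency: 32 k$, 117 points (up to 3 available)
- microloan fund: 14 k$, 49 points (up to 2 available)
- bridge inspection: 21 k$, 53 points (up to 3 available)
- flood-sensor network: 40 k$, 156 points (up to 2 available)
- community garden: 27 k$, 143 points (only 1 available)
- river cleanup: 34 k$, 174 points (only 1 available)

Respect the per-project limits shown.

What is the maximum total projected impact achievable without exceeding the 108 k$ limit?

483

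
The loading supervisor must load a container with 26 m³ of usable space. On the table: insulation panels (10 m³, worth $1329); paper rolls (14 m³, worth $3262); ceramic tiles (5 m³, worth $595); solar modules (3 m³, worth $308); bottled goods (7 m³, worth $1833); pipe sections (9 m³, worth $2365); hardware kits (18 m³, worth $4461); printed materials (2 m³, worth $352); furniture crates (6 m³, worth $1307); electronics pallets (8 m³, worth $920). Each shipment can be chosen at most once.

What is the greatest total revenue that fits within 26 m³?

Taking the top-ratio shipments first gives bottled goods + pipe sections + printed materials + furniture crates for 5857 (24 m³).
The 17 m³ tied up in pipe sections and printed materials and furniture crates is better spent on hardware kits — total rises to 6294 (25 m³).
The closest alternative, hardware kits + printed materials + furniture crates, reaches only 6120.

6294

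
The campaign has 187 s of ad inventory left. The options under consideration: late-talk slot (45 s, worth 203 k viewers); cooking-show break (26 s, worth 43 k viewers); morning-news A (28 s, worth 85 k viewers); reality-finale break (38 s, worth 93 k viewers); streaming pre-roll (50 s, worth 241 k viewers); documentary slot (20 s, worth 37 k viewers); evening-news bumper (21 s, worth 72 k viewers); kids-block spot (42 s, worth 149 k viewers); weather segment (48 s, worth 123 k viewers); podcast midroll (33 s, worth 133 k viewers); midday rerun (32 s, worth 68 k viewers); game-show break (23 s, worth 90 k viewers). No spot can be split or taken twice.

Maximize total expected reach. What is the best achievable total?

Greedy by ratio would take late-talk slot + streaming pre-roll + evening-news bumper + podcast midroll + game-show break: 172 s used, total 739.
The 33 s tied up in podcast midroll is better spent on kids-block spot — total rises to 755 (181 s).

755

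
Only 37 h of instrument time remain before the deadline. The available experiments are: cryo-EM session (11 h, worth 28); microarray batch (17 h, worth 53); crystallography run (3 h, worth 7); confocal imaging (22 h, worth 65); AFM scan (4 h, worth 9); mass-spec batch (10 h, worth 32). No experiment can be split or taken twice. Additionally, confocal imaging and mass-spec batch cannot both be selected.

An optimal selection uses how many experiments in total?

3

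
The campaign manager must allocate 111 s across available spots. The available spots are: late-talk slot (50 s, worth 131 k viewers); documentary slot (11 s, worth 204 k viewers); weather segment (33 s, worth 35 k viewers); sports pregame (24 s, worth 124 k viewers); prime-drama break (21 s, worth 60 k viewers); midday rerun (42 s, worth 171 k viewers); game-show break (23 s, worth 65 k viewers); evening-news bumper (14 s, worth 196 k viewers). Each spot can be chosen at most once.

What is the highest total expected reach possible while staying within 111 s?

Ranking by ratio (expected reach/s): documentary slot 18.55, evening-news bumper 14.00, sports pregame 5.17.
Filling by ratio: documentary slot + sports pregame + midday rerun + evening-news bumper for 695, with 20 s left unused.
Replace sports pregame with prime-drama break + game-show break: the trade gains 1 net, giving 696 at 111 s.
That's the maximum — no swap from here does better than 696.

696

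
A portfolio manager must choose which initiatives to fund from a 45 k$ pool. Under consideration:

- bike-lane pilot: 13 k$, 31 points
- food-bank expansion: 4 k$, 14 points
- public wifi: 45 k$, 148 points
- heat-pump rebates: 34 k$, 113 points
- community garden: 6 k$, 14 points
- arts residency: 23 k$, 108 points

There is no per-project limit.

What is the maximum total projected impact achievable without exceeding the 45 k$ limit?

Taking 5×food-bank expansion + arts residency: 43 k$ used, 178 in projected impact.
Nothing else within 45 k$ beats 178.

178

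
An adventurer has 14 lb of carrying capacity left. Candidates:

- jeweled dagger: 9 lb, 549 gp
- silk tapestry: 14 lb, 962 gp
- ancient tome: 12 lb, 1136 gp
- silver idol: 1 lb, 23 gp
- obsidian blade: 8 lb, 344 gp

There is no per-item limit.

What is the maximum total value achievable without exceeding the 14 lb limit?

1182

Taking ancient tome + 2×silver idol: 14 lb used, 1182 in value.
No other feasible combination exceeds 1182.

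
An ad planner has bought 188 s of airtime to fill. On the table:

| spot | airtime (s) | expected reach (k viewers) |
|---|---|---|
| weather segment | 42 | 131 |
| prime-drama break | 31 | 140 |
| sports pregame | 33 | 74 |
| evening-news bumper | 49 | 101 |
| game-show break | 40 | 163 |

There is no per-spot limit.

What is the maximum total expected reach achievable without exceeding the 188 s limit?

840

Best packing: 6×prime-drama break — 186 s, 840 total.
Nothing else within 188 s beats 840.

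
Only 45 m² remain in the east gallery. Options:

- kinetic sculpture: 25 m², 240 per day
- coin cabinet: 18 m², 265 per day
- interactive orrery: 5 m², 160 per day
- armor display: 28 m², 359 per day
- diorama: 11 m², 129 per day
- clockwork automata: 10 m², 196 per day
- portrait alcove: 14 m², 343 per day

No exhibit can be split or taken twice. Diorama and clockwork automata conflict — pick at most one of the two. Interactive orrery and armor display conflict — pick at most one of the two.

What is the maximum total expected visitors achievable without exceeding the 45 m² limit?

Best packing: coin cabinet + clockwork automata + portrait alcove — 42 m², 804 total.

804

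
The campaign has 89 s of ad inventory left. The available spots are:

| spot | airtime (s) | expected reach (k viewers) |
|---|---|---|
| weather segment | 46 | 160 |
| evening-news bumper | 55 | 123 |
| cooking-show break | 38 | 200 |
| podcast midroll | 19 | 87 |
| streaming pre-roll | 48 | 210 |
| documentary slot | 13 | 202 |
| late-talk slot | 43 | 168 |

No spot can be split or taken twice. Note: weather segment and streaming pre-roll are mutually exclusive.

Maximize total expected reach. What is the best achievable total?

Ranking by ratio (expected reach/s): documentary slot 15.54, cooking-show break 5.26, podcast midroll 4.58.
Taking the top-ratio spots first gives cooking-show break + podcast midroll + documentary slot for 489 (70 s).
The 38 s tied up in cooking-show break is better spent on streaming pre-roll — total rises to 499 (80 s).
Next best is cooking-show break + podcast midroll + documentary slot at 489 (70 s) — short by 10.

499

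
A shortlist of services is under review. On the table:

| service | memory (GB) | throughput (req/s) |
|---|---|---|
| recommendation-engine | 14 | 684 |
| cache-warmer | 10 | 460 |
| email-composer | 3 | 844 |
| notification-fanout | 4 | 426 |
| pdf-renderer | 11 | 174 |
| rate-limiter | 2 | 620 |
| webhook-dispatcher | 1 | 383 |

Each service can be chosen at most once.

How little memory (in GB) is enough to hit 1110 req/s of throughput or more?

Minimise GB subject to total throughput ≥ 1110.
email-composer + webhook-dispatcher: 1227 throughput at 4 GB.
Any bundle with less than 4 GB falls short of 1110.

4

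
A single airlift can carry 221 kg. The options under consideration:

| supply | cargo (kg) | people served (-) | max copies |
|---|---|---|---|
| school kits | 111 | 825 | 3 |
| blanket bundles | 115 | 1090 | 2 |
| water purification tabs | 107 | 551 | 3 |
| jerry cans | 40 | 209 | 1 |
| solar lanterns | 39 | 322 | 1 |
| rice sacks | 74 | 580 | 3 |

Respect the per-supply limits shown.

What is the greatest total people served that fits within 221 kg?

Greedy by ratio would take blanket bundles + jerry cans + solar lanterns: 194 kg used, total 1621.
The 79 kg tied up in jerry cans and solar lanterns is better spent on rice sacks — total rises to 1670 (189 kg).

1670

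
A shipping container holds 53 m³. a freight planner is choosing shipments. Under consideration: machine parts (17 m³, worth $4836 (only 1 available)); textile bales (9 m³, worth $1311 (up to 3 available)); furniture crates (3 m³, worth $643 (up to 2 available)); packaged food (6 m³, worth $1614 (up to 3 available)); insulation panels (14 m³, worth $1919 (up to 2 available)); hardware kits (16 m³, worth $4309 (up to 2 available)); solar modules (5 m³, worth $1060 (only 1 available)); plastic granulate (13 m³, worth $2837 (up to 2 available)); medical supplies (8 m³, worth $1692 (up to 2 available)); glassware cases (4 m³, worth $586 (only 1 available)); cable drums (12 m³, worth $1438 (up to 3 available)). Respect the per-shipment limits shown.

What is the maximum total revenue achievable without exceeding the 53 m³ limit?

14103

Filling by ratio: machine parts + furniture crates + 2×hardware kits for 14097, with 1 m³ left unused.
Replace machine parts with 3×packaged food: the trade gains 6 net, giving 14103 at 53 m³.
That's the maximum — no swap from here does better than 14103.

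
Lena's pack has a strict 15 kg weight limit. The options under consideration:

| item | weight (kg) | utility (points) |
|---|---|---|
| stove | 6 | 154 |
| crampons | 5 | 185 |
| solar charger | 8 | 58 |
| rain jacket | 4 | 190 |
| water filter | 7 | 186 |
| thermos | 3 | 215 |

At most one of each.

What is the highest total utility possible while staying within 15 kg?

591

Ranking by ratio (utility/kg): thermos 71.67, rain jacket 47.50, crampons 37.00.
The ratio heuristic lands on crampons + rain jacket + thermos (590) but leaves 3 kg idle.
Dropping crampons frees 5 kg; slotting in water filter (7 kg) lifts the total to 591 at 14 kg.
Next best is crampons + rain jacket + thermos at 590 (12 kg) — short by 1.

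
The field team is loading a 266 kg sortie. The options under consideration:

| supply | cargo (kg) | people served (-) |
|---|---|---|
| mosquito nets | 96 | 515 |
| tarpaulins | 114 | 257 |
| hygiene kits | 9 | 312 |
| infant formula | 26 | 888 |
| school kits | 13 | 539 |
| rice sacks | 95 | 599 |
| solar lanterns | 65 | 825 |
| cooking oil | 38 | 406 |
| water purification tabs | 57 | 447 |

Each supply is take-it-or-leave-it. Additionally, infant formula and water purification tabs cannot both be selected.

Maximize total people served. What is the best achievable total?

Density check — school kits 41.46, hygiene kits 34.67, infant formula 34.15, solar lanterns 12.69 are the best per kg.
Best packing: hygiene kits + infant formula + school kits + rice sacks + solar lanterns + cooking oil — 246 kg, 3569 total.

3569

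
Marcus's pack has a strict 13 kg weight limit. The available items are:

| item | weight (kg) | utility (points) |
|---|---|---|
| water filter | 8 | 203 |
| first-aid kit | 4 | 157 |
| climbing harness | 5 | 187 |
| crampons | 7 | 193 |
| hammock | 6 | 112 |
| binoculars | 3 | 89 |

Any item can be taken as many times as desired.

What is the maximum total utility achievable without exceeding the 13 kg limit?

Filling by ratio: 3×first-aid kit for 471, with 1 kg left unused.
Dropping first-aid kit frees 4 kg; slotting in climbing harness (5 kg) lifts the total to 501 at 13 kg.
No other feasible combination exceeds 501.

501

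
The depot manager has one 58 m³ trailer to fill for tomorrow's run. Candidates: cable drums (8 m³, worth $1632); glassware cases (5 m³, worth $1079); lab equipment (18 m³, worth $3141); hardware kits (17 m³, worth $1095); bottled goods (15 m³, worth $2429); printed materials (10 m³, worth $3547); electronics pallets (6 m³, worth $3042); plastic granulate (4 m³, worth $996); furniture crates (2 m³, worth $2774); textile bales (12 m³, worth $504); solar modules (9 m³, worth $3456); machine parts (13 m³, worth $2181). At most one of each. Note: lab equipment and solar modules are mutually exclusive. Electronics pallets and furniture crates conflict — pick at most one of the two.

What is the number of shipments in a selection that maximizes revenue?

7

Optimal total is 16462.
glassware cases + bottled goods + printed materials + plastic granulate + furniture crates + solar modules + machine parts hits 16462 at 58 m³.
All optima have 7 shipments.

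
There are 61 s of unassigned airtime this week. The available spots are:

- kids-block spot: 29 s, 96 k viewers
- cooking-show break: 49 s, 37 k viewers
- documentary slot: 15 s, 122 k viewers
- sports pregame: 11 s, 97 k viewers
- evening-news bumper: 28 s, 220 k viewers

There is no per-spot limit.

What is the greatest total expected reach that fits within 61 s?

511

Greedy by ratio would take 5×sports pregame: 55 s used, total 485.
Replace 2×sports pregame with evening-news bumper: the trade gains 26 net, giving 511 at 61 s.
No other feasible combination exceeds 511.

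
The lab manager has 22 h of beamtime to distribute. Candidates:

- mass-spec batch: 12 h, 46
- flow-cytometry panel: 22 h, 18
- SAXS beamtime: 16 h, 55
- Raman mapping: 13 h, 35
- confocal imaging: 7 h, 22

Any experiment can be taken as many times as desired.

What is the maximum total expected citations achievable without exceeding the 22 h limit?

Taking mass-spec batch + confocal imaging: 19 h used, 68 in expected citations.
Every other selection either busts 22 h or fails to beat 68.

68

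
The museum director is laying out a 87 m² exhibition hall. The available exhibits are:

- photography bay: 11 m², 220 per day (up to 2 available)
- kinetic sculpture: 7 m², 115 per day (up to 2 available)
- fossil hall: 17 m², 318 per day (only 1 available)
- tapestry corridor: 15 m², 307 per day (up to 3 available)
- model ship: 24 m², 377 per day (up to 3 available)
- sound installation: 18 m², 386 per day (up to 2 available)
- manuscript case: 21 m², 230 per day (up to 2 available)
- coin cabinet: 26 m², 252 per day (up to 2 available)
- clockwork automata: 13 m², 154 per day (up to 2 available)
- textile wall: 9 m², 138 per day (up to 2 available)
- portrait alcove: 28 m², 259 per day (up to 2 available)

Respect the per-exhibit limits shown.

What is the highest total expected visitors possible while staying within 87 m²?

1758

Filling by ratio: 3×tapestry corridor + 2×sound installation for 1693, with 6 m² left unused.
The 33 m² tied up in tapestry corridor and sound installation is better spent on 2×photography bay + fossil hall — total rises to 1758 (87 m²).
That's the maximum — no swap from here does better than 1758.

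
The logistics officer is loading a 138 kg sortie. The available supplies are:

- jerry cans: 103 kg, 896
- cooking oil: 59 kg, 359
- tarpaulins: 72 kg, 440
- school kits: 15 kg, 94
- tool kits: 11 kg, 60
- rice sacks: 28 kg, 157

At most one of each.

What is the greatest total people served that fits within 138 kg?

1053

Ranking by ratio (people served/kg): jerry cans 8.70, school kits 6.27, tarpaulins 6.11.
A density-first pass picks jerry cans + school kits + tool kits — 1050 at 129 kg.
The 26 kg tied up in school kits and tool kits is better spent on rice sacks — total rises to 1053 (131 kg).
The spare 7 kg is too small for any remaining supply, and no exchange beats 1053.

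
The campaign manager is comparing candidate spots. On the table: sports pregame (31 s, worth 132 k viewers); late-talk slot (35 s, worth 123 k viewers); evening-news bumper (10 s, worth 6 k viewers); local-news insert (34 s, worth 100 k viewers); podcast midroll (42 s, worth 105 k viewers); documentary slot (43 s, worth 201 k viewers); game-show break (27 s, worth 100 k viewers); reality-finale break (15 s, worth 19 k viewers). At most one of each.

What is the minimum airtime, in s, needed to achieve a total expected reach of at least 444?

109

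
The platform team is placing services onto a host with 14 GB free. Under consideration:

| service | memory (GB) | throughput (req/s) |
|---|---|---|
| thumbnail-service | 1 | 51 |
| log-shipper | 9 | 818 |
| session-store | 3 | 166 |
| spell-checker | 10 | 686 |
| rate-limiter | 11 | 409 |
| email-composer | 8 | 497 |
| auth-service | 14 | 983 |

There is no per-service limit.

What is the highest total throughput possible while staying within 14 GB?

1086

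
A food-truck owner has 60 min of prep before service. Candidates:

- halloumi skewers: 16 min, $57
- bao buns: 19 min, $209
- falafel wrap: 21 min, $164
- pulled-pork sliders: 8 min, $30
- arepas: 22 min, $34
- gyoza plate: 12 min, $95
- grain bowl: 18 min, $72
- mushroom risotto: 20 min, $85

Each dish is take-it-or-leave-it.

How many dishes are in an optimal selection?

The maximum profit within 60 min is 498.
One optimal bundle: bao buns + falafel wrap + pulled-pork sliders + gyoza plate (60 min).
Every optimal selection uses 4 dishes.

4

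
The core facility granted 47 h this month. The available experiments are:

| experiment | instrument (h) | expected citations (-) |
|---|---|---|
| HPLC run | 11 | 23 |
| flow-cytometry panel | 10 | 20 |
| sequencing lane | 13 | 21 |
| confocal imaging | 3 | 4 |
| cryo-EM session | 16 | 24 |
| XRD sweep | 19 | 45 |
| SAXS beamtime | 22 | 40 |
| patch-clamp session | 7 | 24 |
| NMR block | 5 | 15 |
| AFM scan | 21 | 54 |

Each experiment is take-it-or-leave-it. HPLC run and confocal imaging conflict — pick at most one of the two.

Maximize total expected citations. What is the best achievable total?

XRD sweep + patch-clamp session + AFM scan uses 47 of the 47 h and totals 123.
Nothing else feasible within 47 h beats 123.

123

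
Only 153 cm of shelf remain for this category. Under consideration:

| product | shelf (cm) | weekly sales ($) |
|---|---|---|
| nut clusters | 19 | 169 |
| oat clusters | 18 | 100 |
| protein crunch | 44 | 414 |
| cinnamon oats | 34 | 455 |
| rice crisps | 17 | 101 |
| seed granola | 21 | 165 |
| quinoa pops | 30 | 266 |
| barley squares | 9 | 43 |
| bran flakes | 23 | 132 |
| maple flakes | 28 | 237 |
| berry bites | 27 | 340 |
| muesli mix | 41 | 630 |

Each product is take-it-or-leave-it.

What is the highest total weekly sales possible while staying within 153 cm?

1860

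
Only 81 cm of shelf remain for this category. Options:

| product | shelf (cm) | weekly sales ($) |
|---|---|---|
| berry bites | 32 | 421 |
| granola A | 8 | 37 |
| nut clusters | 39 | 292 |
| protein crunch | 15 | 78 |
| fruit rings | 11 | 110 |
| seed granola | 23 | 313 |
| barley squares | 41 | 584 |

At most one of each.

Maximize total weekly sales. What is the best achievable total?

1042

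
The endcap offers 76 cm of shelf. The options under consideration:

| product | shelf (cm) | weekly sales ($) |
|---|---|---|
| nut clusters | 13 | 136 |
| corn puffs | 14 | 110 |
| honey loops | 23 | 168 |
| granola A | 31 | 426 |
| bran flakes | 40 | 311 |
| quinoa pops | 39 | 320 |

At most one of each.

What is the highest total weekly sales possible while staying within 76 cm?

746

A density-first pass picks nut clusters + corn puffs + granola A — 672 at 58 cm.
The 27 cm tied up in nut clusters and corn puffs is better spent on quinoa pops — total rises to 746 (70 cm).
An exhaustive check of the 64 subsets confirms 746.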